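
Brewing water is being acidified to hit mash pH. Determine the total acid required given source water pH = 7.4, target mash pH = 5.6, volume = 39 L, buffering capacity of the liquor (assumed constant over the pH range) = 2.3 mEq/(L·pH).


acid = buffering capacity · (pH_source − pH_target) · V
acid = 2.3 · (7.4 − 5.6) · 39

161.4600 mEq


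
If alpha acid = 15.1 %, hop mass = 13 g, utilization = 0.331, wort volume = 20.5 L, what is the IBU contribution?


IBU = (α/100)·mass·U·1000 / V
IBU = (15.1/100)·13·0.331·1000 / 20.5

31.6953 IBU


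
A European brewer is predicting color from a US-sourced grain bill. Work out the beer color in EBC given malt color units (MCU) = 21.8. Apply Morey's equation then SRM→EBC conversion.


SRM = 1.4922·MCU^0.6859;  EBC = SRM·1.97
SRM = 1.4922·21.8^0.6859 = 12.3559
EBC = 12.3559·1.97

24.3411 EBC


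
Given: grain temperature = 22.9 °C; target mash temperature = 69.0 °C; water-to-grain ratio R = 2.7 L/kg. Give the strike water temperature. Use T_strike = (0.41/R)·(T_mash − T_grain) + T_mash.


T_strike = (0.41/2.7)·(69.0 − 22.9) + 69.0

76.0004 °C


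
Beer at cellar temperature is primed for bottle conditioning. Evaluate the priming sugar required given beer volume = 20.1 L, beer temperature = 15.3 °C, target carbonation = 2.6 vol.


residual = 14.695·(0.01821 + 0.09011·e^(−0.04·T));  sugar = (target − residual)·4.0·V
residual = 14.695·(0.01821 + 0.09011·e^(−0.04·15.3)) = 0.9856
sugar = (2.6 − 0.9856)·4.0·20.1

129.7941 g


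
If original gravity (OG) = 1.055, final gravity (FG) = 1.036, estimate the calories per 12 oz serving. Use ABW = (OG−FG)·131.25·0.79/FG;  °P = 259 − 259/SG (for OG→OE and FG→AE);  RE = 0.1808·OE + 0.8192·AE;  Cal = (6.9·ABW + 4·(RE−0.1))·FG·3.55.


ABW = (1.055 − 1.036)·131.25·0.79/1.036 = 1.9016
OE = 259 − 259/1.055 = 13.5024 °P
AE = 259 − 259/1.036 = 9.0000 °P
RE = 0.1808·13.5024 + 0.8192·9.0000 = 9.8140 °P
Cal = (6.9·1.9016 + 4·(9.8140−0.1))·1.036·3.55

191.1617 kcal


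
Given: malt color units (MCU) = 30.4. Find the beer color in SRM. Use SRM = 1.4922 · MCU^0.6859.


SRM = 1.4922 · 30.4^0.6859

15.5214 SRM


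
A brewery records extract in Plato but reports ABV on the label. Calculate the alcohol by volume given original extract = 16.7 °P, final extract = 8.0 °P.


SG = 259/(259 − P);  ABV = (OG − FG)·131.25
OG = 259/(259 − 16.7) = 1.0689
FG = 259/(259 − 8.0) = 1.0319
ABV = (1.0689 − 1.0319)·131.25

4.8629 % ABV


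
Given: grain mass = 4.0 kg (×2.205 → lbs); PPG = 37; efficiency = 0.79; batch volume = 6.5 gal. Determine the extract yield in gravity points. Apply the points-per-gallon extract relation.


points = lbs × PPG × eff / vol
lbs = 4.0 × 2.205 = 8.8200
points = 8.8200 × 37 × 0.79 / 6.5

39.6629 points


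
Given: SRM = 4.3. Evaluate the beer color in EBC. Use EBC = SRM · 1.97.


EBC = 4.3 · 1.97

8.4710 EBC


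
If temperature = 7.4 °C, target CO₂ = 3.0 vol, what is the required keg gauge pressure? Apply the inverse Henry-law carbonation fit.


psi = vols/(0.01821 + 0.09011·e^(−0.04·T)) − 14.695
psi = 3.0/(0.01821 + 0.09011·e^(−0.04·7.4)) − 14.695

20.5028 psi


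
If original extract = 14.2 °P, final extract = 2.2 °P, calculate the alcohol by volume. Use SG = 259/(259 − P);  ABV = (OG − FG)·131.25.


OG = 259/(259 − 14.2) = 1.0580
FG = 259/(259 − 2.2) = 1.0086
ABV = (1.0580 − 1.0086)·131.25

6.4889 % ABV


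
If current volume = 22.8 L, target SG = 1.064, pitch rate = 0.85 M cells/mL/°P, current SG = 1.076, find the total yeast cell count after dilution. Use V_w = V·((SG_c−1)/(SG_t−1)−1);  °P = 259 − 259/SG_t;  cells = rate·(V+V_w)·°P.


V_w = 22.8·((1.076−1)/(1.064−1)−1) = 4.2750
V_final = 22.8 + 4.2750 = 27.0750
°P = 259 − 259/1.064 = 15.5789
cells = 0.85·27.0750·15.5789

358.5300 billion cells


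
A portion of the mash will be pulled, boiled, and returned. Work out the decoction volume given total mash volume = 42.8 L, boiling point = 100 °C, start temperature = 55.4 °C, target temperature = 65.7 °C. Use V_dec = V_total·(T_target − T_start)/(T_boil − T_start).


V_dec = 42.8·(65.7 − 55.4)/(100 − 55.4)

9.8843 L


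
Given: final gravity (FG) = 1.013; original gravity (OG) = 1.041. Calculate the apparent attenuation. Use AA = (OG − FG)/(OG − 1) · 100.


AA = (1.041 − 1.013)/(1.041 − 1) · 100

68.2927 %


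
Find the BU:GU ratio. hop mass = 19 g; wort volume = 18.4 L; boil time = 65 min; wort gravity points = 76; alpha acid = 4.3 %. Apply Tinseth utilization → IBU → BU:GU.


U = 1.65·0.000125^(GP/1000)·(1−e^(−0.04t))/4.15;  IBU = (α/100)·m·U·1000/V;  BU:GU = IBU/GP
U = 1.65·0.000125^(76/1000)·(1−e^(−0.04·65))/4.15 = 0.1859
IBU = (4.3/100)·19·0.1859·1000/18.4 = 8.2544
BU:GU = 8.2544/76

0.1086


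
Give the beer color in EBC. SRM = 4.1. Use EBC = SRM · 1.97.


EBC = 4.1 · 1.97

8.0770 EBC


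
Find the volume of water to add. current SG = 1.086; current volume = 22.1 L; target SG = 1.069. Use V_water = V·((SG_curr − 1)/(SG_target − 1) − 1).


V_water = 22.1·((1.086 − 1)/(1.069 − 1) − 1)

5.4449 L


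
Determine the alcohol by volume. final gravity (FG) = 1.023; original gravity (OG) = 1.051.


ABV = (OG − FG) · 131.25
ABV = (1.051 − 1.023) · 131.25

3.6750 % ABV


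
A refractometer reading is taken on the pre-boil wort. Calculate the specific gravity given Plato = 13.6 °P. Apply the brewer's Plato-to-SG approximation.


SG = 259/(259 − P)
SG = 259/(259 − 13.6)

1.0554


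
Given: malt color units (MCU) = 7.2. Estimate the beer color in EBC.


SRM = 1.4922·MCU^0.6859;  EBC = SRM·1.97
SRM = 1.4922·7.2^0.6859 = 5.7792
EBC = 5.7792·1.97

11.3851 EBC


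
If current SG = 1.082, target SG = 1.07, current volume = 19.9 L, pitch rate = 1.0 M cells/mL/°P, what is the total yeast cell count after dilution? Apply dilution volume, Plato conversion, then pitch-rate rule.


V_w = V·((SG_c−1)/(SG_t−1)−1);  °P = 259 − 259/SG_t;  cells = rate·(V+V_w)·°P
V_w = 19.9·((1.082−1)/(1.07−1)−1) = 3.4114
V_final = 19.9 + 3.4114 = 23.3114
°P = 259 − 259/1.07 = 16.9439
cells = 1.0·23.3114·16.9439

394.9871 billion cells


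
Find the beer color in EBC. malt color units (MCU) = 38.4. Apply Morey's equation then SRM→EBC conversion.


SRM = 1.4922·MCU^0.6859;  EBC = SRM·1.97
SRM = 1.4922·38.4^0.6859 = 18.2188
EBC = 18.2188·1.97

35.8910 EBC


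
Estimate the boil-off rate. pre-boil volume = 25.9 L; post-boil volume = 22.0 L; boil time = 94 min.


rate = (V_pre − V_post) / (t_min/60)
rate = (25.9 − 22.0) / (94/60)

2.4894 L/hr


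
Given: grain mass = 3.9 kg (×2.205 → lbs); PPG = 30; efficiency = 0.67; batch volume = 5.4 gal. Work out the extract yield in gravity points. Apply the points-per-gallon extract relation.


points = lbs × PPG × eff / vol
lbs = 3.9 × 2.205 = 8.5995
points = 8.5995 × 30 × 0.67 / 5.4

32.0093 points


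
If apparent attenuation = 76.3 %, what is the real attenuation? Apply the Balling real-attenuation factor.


RA = AA · 0.8192
RA = 76.3 · 0.8192

62.5050 %


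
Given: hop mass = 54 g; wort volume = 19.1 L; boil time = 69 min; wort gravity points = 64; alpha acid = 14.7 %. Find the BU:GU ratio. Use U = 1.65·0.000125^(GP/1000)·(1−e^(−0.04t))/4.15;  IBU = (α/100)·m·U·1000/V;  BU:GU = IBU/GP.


U = 1.65·0.000125^(64/1000)·(1−e^(−0.04·69))/4.15 = 0.2095
IBU = (14.7/100)·54·0.2095·1000/19.1 = 87.0803
BU:GU = 87.0803/64

1.3606


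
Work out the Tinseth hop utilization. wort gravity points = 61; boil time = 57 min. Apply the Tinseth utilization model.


U = 1.65·0.000125^(GP/1000) · (1 − e^(−0.04·t))/4.15
bigness = 1.65·0.000125^(61/1000) = 0.9537
boil_factor = (1 − e^(−0.04·57))/4.15 = 0.2163
U = 0.9537 · 0.2163

0.2063


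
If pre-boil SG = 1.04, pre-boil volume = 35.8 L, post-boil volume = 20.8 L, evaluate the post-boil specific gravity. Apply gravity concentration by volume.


SG_post = 1 + (SG_pre − 1)·V_pre/V_post
pts_pre = (1.04 − 1)·1000 = 40.0000
pts_post = 40.0000·35.8/20.8 = 68.8462
SG_post = 1 + 68.8462/1000

1.0688


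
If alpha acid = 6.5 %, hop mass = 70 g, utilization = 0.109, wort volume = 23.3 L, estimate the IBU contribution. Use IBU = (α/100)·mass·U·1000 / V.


IBU = (6.5/100)·70·0.109·1000 / 23.3

21.2854 IBU


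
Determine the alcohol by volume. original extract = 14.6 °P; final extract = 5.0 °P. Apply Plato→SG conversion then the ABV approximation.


SG = 259/(259 − P);  ABV = (OG − FG)·131.25
OG = 259/(259 − 14.6) = 1.0597
FG = 259/(259 − 5.0) = 1.0197
ABV = (1.0597 − 1.0197)·131.25

5.2570 % ABV


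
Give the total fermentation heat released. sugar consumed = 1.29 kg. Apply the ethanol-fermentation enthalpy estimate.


Q = m_sugar · 590 kJ/kg
Q = 1.29 · 590

761.1000 kJ


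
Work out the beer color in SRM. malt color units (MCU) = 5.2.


SRM = 1.4922 · MCU^0.6859
SRM = 1.4922 · 5.2^0.6859

4.6231 SRM


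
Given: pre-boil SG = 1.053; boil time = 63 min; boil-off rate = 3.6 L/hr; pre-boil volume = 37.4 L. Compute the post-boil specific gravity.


V_post = V_pre − rate·(t/60);  SG_post = 1 + (SG_pre−1)·V_pre/V_post
V_post = 37.4 − 3.6·(63/60) = 33.6200
SG_post = 1 + (1.053 − 1)·37.4/33.6200

1.0590


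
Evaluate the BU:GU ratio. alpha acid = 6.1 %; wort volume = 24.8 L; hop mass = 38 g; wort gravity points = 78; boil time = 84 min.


U = 1.65·0.000125^(GP/1000)·(1−e^(−0.04t))/4.15;  IBU = (α/100)·m·U·1000/V;  BU:GU = IBU/GP
U = 1.65·0.000125^(78/1000)·(1−e^(−0.04·84))/4.15 = 0.1904
IBU = (6.1/100)·38·0.1904·1000/24.8 = 17.7952
BU:GU = 17.7952/78

0.2281


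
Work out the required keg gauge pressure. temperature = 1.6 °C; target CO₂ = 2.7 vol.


psi = vols/(0.01821 + 0.09011·e^(−0.04·T)) − 14.695
psi = 2.7/(0.01821 + 0.09011·e^(−0.04·1.6)) − 14.695

11.5866 psi


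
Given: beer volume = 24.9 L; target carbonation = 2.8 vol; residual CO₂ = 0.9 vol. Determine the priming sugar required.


sugar = (target − residual)·4.0·V
sugar = (2.8 − 0.9)·4.0·24.9

189.2400 g


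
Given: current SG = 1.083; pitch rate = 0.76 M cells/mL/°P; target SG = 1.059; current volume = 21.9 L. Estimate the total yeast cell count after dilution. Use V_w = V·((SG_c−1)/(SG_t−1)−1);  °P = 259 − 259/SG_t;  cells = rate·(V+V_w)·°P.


V_w = 21.9·((1.083−1)/(1.059−1)−1) = 8.9085
V_final = 21.9 + 8.9085 = 30.8085
°P = 259 − 259/1.059 = 14.4297
cells = 0.76·30.8085·14.4297

337.8622 billion cells


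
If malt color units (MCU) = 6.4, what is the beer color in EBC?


SRM = 1.4922·MCU^0.6859;  EBC = SRM·1.97
SRM = 1.4922·6.4^0.6859 = 5.3307
EBC = 5.3307·1.97

10.5015 EBC


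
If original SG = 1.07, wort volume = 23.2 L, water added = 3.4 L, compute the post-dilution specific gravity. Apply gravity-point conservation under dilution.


SG_new = 1 + (SG_old − 1)·V_old/(V_old + V_water)
pts = (1.07 − 1)·1000·23.2/(23.2 + 3.4) = 61.0526
SG_new = 1 + 61.0526/1000

1.0611


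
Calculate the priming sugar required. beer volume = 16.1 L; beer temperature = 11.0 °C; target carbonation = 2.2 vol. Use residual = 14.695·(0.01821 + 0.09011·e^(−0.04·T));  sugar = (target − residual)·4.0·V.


residual = 14.695·(0.01821 + 0.09011·e^(−0.04·11.0)) = 1.1204
sugar = (2.2 − 1.1204)·4.0·16.1

69.5258 g


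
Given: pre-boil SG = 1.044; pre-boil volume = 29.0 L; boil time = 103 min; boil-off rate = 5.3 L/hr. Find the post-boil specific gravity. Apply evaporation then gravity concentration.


V_post = V_pre − rate·(t/60);  SG_post = 1 + (SG_pre−1)·V_pre/V_post
V_post = 29.0 − 5.3·(103/60) = 19.9017
SG_post = 1 + (1.044 − 1)·29.0/19.9017

1.0641


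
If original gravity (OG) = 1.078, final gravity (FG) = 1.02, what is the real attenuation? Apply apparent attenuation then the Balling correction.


AA = (OG−FG)/(OG−1)·100;  RA = AA·0.8192
AA = (1.078 − 1.02)/(1.078 − 1)·100 = 74.3590
RA = 74.3590·0.8192

60.9149 %


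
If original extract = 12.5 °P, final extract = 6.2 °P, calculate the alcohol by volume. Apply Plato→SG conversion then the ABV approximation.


SG = 259/(259 − P);  ABV = (OG − FG)·131.25
OG = 259/(259 − 12.5) = 1.0507
FG = 259/(259 − 6.2) = 1.0245
ABV = (1.0507 − 1.0245)·131.25

3.4367 % ABV


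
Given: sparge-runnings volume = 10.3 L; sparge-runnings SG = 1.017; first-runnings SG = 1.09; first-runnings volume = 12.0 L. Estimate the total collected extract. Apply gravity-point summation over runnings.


total = Σ (SG_i − 1)·1000·V_i
first = (1.09 − 1)·1000·12.0 = 1080.0000
sparge = (1.017 − 1)·1000·10.3 = 175.1000
total = 1080.0000 + 175.1000

1255.1000 gravity·L


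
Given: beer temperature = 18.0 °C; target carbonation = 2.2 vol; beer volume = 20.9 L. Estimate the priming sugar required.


residual = 14.695·(0.01821 + 0.09011·e^(−0.04·T));  sugar = (target − residual)·4.0·V
residual = 14.695·(0.01821 + 0.09011·e^(−0.04·18.0)) = 0.9121
sugar = (2.2 − 0.9121)·4.0·20.9

107.6654 g


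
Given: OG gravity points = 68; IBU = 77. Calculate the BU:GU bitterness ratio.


BU:GU = IBU / OG_points
BU:GU = 77 / 68

1.1324


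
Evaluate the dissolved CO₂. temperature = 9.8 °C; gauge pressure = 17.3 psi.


vols = (P + 14.695)·(0.01821 + 0.09011·e^(−0.04·T))
vols = (17.3 + 14.695)·(0.01821 + 0.09011·e^(−0.04·9.8))

2.5307 volumes


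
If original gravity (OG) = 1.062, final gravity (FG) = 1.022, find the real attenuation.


AA = (OG−FG)/(OG−1)·100;  RA = AA·0.8192
AA = (1.062 − 1.022)/(1.062 − 1)·100 = 64.5161
RA = 64.5161·0.8192

52.8516 %


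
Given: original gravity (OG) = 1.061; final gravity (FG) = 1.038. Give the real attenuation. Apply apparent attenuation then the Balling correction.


AA = (OG−FG)/(OG−1)·100;  RA = AA·0.8192
AA = (1.061 − 1.038)/(1.061 − 1)·100 = 37.7049
RA = 37.7049·0.8192

30.8879 %


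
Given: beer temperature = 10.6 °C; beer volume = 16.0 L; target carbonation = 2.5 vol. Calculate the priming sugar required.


residual = 14.695·(0.01821 + 0.09011·e^(−0.04·T));  sugar = (target − residual)·4.0·V
residual = 14.695·(0.01821 + 0.09011·e^(−0.04·10.6)) = 1.1342
sugar = (2.5 − 1.1342)·4.0·16.0

87.4136 g


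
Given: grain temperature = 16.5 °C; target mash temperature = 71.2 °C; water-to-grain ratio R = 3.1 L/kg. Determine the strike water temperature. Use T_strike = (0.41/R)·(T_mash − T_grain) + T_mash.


T_strike = (0.41/3.1)·(71.2 − 16.5) + 71.2

78.4345 °C


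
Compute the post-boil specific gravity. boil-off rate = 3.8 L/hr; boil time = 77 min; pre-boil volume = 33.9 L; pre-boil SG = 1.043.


V_post = V_pre − rate·(t/60);  SG_post = 1 + (SG_pre−1)·V_pre/V_post
V_post = 33.9 − 3.8·(77/60) = 29.0233
SG_post = 1 + (1.043 − 1)·33.9/29.0233

1.0502


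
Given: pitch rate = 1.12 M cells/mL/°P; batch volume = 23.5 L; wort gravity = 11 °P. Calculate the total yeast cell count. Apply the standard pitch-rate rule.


cells (billions) = rate · V_L · °P
cells = 1.12 · 23.5 · 11

289.5200 billion cells


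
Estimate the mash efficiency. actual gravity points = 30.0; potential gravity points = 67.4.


efficiency = actual / potential × 100
efficiency = 30.0 / 67.4 × 100

44.5104 %


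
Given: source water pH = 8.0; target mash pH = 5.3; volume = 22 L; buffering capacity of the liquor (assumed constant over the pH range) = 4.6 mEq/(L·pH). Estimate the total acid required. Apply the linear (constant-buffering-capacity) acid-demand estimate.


acid = buffering capacity · (pH_source − pH_target) · V
acid = 4.6 · (8.0 − 5.3) · 22

273.2400 mEq


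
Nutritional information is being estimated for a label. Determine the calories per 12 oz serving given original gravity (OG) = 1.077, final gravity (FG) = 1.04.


ABW = (OG−FG)·131.25·0.79/FG;  °P = 259 − 259/SG (for OG→OE and FG→AE);  RE = 0.1808·OE + 0.8192·AE;  Cal = (6.9·ABW + 4·(RE−0.1))·FG·3.55
ABW = (1.077 − 1.04)·131.25·0.79/1.04 = 3.6889
OE = 259 − 259/1.077 = 18.5172 °P
AE = 259 − 259/1.04 = 9.9615 °P
RE = 0.1808·18.5172 + 0.8192·9.9615 = 11.5084 °P
Cal = (6.9·3.6889 + 4·(11.5084−0.1))·1.04·3.55

262.4528 kcal


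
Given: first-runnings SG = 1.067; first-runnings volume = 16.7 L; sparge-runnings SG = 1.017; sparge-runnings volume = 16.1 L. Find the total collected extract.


total = Σ (SG_i − 1)·1000·V_i
first = (1.067 − 1)·1000·16.7 = 1118.9000
sparge = (1.017 − 1)·1000·16.1 = 273.7000
total = 1118.9000 + 273.7000

1392.6000 gravity·L


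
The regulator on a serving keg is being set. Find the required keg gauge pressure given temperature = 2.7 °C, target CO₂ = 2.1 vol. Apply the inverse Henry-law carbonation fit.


psi = vols/(0.01821 + 0.09011·e^(−0.04·T)) − 14.695
psi = 2.1/(0.01821 + 0.09011·e^(−0.04·2.7)) − 14.695

6.4967 psi


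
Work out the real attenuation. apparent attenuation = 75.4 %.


RA = AA · 0.8192
RA = 75.4 · 0.8192

61.7677 %


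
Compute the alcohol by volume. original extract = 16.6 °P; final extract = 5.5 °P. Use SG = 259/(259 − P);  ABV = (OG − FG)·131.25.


OG = 259/(259 − 16.6) = 1.0685
FG = 259/(259 − 5.5) = 1.0217
ABV = (1.0685 − 1.0217)·131.25

6.1406 % ABV


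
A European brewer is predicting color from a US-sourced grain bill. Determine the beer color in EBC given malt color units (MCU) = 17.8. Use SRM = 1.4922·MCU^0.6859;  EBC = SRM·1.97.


SRM = 1.4922·17.8^0.6859 = 10.7520
EBC = 10.7520·1.97

21.1815 EBC


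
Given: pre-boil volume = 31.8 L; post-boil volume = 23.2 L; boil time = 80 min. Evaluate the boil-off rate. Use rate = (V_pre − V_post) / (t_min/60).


rate = (31.8 − 23.2) / (80/60)

6.4500 L/hr


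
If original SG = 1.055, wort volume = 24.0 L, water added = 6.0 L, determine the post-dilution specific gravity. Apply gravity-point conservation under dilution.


SG_new = 1 + (SG_old − 1)·V_old/(V_old + V_water)
pts = (1.055 − 1)·1000·24.0/(24.0 + 6.0) = 44.0000
SG_new = 1 + 44.0000/1000

1.0440


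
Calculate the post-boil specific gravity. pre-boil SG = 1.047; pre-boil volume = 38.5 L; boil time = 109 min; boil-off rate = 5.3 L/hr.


V_post = V_pre − rate·(t/60);  SG_post = 1 + (SG_pre−1)·V_pre/V_post
V_post = 38.5 − 5.3·(109/60) = 28.8717
SG_post = 1 + (1.047 − 1)·38.5/28.8717

1.0627


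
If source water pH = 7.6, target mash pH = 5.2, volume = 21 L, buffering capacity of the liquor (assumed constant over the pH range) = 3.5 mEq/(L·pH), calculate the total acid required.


acid = buffering capacity · (pH_source − pH_target) · V
acid = 3.5 · (7.6 − 5.2) · 21

176.4000 mEq


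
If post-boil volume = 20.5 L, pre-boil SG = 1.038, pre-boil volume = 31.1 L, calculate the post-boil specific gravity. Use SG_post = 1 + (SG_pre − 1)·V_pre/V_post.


pts_pre = (1.038 − 1)·1000 = 38.0000
pts_post = 38.0000·31.1/20.5 = 57.6488
SG_post = 1 + 57.6488/1000

1.0576


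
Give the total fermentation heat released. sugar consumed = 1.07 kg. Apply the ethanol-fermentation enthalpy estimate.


Q = m_sugar · 590 kJ/kg
Q = 1.07 · 590

631.3000 kJ


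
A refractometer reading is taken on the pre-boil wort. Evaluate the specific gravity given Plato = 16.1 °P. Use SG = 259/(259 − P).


SG = 259/(259 − 16.1)

1.0663


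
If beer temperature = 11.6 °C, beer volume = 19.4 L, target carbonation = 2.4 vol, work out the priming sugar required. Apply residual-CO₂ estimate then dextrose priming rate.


residual = 14.695·(0.01821 + 0.09011·e^(−0.04·T));  sugar = (target − residual)·4.0·V
residual = 14.695·(0.01821 + 0.09011·e^(−0.04·11.6)) = 1.1002
sugar = (2.4 − 1.1002)·4.0·19.4

100.8658 g


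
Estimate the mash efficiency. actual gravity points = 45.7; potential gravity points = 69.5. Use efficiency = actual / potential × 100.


efficiency = 45.7 / 69.5 × 100

65.7554 %


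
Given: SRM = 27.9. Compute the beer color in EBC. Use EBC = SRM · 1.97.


EBC = 27.9 · 1.97

54.9630 EBC


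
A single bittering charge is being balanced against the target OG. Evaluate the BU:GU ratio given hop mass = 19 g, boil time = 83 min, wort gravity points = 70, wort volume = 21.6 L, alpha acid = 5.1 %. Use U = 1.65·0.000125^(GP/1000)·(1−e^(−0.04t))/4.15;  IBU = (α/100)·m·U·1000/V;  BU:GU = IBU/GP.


U = 1.65·0.000125^(70/1000)·(1−e^(−0.04·83))/4.15 = 0.2043
IBU = (5.1/100)·19·0.2043·1000/21.6 = 9.1643
BU:GU = 9.1643/70

0.1309


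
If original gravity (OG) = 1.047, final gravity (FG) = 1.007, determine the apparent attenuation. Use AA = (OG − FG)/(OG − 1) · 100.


AA = (1.047 − 1.007)/(1.047 − 1) · 100

85.1064 %


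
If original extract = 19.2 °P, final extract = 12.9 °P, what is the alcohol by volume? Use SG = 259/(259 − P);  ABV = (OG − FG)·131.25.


OG = 259/(259 − 19.2) = 1.0801
FG = 259/(259 − 12.9) = 1.0524
ABV = (1.0801 − 1.0524)·131.25

3.6289 % ABV


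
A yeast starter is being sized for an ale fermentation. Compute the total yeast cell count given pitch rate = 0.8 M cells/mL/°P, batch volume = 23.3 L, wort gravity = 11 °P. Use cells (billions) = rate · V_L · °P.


cells = 0.8 · 23.3 · 11

205.0400 billion cells


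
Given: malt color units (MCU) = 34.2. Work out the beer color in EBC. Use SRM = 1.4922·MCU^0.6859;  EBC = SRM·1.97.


SRM = 1.4922·34.2^0.6859 = 16.8273
EBC = 16.8273·1.97

33.1499 EBC


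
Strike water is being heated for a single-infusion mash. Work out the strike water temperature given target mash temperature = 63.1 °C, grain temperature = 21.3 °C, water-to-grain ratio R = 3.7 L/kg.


T_strike = (0.41/R)·(T_mash − T_grain) + T_mash
T_strike = (0.41/3.7)·(63.1 − 21.3) + 63.1

67.7319 °C


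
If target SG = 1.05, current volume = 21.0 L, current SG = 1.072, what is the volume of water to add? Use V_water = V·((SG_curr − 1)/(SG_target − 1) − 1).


V_water = 21.0·((1.072 − 1)/(1.05 − 1) − 1)

9.2400 L


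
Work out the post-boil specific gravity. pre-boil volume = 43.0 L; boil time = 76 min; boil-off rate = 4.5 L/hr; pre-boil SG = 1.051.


V_post = V_pre − rate·(t/60);  SG_post = 1 + (SG_pre−1)·V_pre/V_post
V_post = 43.0 − 4.5·(76/60) = 37.3000
SG_post = 1 + (1.051 − 1)·43.0/37.3000

1.0588


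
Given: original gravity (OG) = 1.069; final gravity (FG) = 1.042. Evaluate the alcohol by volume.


ABV = (OG − FG) · 131.25
ABV = (1.069 − 1.042) · 131.25

3.5437 % ABV


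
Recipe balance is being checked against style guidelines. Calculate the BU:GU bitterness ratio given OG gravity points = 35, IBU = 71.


BU:GU = IBU / OG_points
BU:GU = 71 / 35

2.0286


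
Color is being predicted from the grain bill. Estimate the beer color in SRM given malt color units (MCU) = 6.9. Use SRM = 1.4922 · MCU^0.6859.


SRM = 1.4922 · 6.9^0.6859

5.6130 SRM


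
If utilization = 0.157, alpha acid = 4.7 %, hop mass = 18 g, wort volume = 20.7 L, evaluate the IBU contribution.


IBU = (α/100)·mass·U·1000 / V
IBU = (4.7/100)·18·0.157·1000 / 20.7

6.4165 IBU


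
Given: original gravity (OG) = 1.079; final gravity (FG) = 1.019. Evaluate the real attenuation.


AA = (OG−FG)/(OG−1)·100;  RA = AA·0.8192
AA = (1.079 − 1.019)/(1.079 − 1)·100 = 75.9494
RA = 75.9494·0.8192

62.2177 %


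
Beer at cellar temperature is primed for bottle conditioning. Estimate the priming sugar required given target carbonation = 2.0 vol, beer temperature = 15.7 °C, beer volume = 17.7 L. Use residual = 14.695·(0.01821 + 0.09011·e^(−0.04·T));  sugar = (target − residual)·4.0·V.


residual = 14.695·(0.01821 + 0.09011·e^(−0.04·15.7)) = 0.9742
sugar = (2.0 − 0.9742)·4.0·17.7

72.6232 g


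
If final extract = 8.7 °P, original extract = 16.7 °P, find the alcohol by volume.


SG = 259/(259 − P);  ABV = (OG − FG)·131.25
OG = 259/(259 − 16.7) = 1.0689
FG = 259/(259 − 8.7) = 1.0348
ABV = (1.0689 − 1.0348)·131.25

4.4841 % ABV


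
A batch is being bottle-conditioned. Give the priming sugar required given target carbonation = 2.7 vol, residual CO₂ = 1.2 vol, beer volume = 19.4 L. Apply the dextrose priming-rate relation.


sugar = (target − residual)·4.0·V
sugar = (2.7 − 1.2)·4.0·19.4

116.4000 g


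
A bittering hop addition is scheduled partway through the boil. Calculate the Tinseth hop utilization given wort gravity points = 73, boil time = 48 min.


U = 1.65·0.000125^(GP/1000) · (1 − e^(−0.04·t))/4.15
bigness = 1.65·0.000125^(73/1000) = 0.8562
boil_factor = (1 − e^(−0.04·48))/4.15 = 0.2056
U = 0.8562 · 0.2056

0.1761


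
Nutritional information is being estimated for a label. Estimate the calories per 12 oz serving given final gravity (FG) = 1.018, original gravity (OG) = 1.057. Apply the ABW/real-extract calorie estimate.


ABW = (OG−FG)·131.25·0.79/FG;  °P = 259 − 259/SG (for OG→OE and FG→AE);  RE = 0.1808·OE + 0.8192·AE;  Cal = (6.9·ABW + 4·(RE−0.1))·FG·3.55
ABW = (1.057 − 1.018)·131.25·0.79/1.018 = 3.9723
OE = 259 − 259/1.057 = 13.9669 °P
AE = 259 − 259/1.018 = 4.5796 °P
RE = 0.1808·13.9669 + 0.8192·4.5796 = 6.2768 °P
Cal = (6.9·3.9723 + 4·(6.2768−0.1))·1.018·3.55

188.3425 kcal


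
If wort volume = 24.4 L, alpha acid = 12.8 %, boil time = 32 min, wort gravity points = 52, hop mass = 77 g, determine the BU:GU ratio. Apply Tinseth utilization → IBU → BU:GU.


U = 1.65·0.000125^(GP/1000)·(1−e^(−0.04t))/4.15;  IBU = (α/100)·m·U·1000/V;  BU:GU = IBU/GP
U = 1.65·0.000125^(52/1000)·(1−e^(−0.04·32))/4.15 = 0.1799
IBU = (12.8/100)·77·0.1799·1000/24.4 = 72.6609
BU:GU = 72.6609/52

1.3973


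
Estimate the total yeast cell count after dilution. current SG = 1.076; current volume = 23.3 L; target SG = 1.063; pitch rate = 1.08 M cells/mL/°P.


V_w = V·((SG_c−1)/(SG_t−1)−1);  °P = 259 − 259/SG_t;  cells = rate·(V+V_w)·°P
V_w = 23.3·((1.076−1)/(1.063−1)−1) = 4.8079
V_final = 23.3 + 4.8079 = 28.1079
°P = 259 − 259/1.063 = 15.3500
cells = 1.08·28.1079·15.3500

465.9719 billion cells


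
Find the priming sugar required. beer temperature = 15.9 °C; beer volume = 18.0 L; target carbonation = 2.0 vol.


residual = 14.695·(0.01821 + 0.09011·e^(−0.04·T));  sugar = (target − residual)·4.0·V
residual = 14.695·(0.01821 + 0.09011·e^(−0.04·15.9)) = 0.9686
sugar = (2.0 − 0.9686)·4.0·18.0

74.2595 g


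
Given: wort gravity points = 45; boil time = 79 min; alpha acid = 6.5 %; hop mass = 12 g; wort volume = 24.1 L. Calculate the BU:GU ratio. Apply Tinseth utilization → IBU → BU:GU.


U = 1.65·0.000125^(GP/1000)·(1−e^(−0.04t))/4.15;  IBU = (α/100)·m·U·1000/V;  BU:GU = IBU/GP
U = 1.65·0.000125^(45/1000)·(1−e^(−0.04·79))/4.15 = 0.2541
IBU = (6.5/100)·12·0.2541·1000/24.1 = 8.2233
BU:GU = 8.2233/45

0.1827


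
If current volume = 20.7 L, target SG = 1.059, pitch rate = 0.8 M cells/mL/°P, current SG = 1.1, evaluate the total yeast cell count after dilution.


V_w = V·((SG_c−1)/(SG_t−1)−1);  °P = 259 − 259/SG_t;  cells = rate·(V+V_w)·°P
V_w = 20.7·((1.1−1)/(1.059−1)−1) = 14.3847
V_final = 20.7 + 14.3847 = 35.0847
°P = 259 − 259/1.059 = 14.4297
cells = 0.8·35.0847·14.4297

405.0085 billion cells


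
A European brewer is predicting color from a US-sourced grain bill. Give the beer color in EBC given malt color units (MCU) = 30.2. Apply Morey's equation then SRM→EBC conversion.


SRM = 1.4922·MCU^0.6859;  EBC = SRM·1.97
SRM = 1.4922·30.2^0.6859 = 15.4513
EBC = 15.4513·1.97

30.4390 EBC


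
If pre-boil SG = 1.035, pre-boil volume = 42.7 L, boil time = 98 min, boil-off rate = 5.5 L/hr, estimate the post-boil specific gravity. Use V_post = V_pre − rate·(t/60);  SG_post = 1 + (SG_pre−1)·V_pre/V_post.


V_post = 42.7 − 5.5·(98/60) = 33.7167
SG_post = 1 + (1.035 − 1)·42.7/33.7167

1.0443


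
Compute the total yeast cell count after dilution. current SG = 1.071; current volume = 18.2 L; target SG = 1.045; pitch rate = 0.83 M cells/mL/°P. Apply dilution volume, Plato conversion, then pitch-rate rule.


V_w = V·((SG_c−1)/(SG_t−1)−1);  °P = 259 − 259/SG_t;  cells = rate·(V+V_w)·°P
V_w = 18.2·((1.071−1)/(1.045−1)−1) = 10.5156
V_final = 18.2 + 10.5156 = 28.7156
°P = 259 − 259/1.045 = 11.1531
cells = 0.83·28.7156·11.1531

265.8222 billion cells


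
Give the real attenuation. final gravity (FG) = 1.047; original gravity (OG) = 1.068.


AA = (OG−FG)/(OG−1)·100;  RA = AA·0.8192
AA = (1.068 − 1.047)/(1.068 − 1)·100 = 30.8824
RA = 30.8824·0.8192

25.2988 %


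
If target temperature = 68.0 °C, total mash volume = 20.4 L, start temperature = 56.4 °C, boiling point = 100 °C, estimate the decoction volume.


V_dec = V_total·(T_target − T_start)/(T_boil − T_start)
V_dec = 20.4·(68.0 − 56.4)/(100 − 56.4)

5.4275 L


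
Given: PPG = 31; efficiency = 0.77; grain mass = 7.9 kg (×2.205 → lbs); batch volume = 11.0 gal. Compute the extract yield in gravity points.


points = lbs × PPG × eff / vol
lbs = 7.9 × 2.205 = 17.4195
points = 17.4195 × 31 × 0.77 / 11.0

37.8003 points


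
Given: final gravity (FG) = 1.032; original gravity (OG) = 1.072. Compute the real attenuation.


AA = (OG−FG)/(OG−1)·100;  RA = AA·0.8192
AA = (1.072 − 1.032)/(1.072 − 1)·100 = 55.5556
RA = 55.5556·0.8192

45.5111 %


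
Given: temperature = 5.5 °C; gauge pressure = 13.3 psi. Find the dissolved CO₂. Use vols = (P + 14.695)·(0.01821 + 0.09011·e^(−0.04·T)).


vols = (13.3 + 14.695)·(0.01821 + 0.09011·e^(−0.04·5.5))

2.5342 volumes


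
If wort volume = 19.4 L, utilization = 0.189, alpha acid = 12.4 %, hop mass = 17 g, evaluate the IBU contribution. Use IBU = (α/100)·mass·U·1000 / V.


IBU = (12.4/100)·17·0.189·1000 / 19.4

20.5367 IBU


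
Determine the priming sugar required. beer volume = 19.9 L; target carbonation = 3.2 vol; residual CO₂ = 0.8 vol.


sugar = (target − residual)·4.0·V
sugar = (3.2 − 0.8)·4.0·19.9

191.0400 g


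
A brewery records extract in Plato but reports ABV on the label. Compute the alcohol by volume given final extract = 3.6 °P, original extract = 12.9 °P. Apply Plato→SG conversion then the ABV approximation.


SG = 259/(259 − P);  ABV = (OG − FG)·131.25
OG = 259/(259 − 12.9) = 1.0524
FG = 259/(259 − 3.6) = 1.0141
ABV = (1.0524 − 1.0141)·131.25

5.0298 % ABV


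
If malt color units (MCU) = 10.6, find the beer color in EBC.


SRM = 1.4922·MCU^0.6859;  EBC = SRM·1.97
SRM = 1.4922·10.6^0.6859 = 7.5350
EBC = 7.5350·1.97

14.8440 EBC


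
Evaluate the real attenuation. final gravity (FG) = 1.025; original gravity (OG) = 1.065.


AA = (OG−FG)/(OG−1)·100;  RA = AA·0.8192
AA = (1.065 − 1.025)/(1.065 − 1)·100 = 61.5385
RA = 61.5385·0.8192

50.4123 %


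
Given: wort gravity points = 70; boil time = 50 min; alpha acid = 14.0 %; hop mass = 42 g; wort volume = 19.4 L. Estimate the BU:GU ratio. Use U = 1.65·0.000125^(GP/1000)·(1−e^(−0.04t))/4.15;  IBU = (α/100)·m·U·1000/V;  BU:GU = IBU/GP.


U = 1.65·0.000125^(70/1000)·(1−e^(−0.04·50))/4.15 = 0.1833
IBU = (14.0/100)·42·0.1833·1000/19.4 = 55.5447
BU:GU = 55.5447/70

0.7935


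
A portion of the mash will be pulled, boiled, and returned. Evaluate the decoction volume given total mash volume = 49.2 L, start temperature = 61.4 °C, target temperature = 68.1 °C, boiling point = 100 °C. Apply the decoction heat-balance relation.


V_dec = V_total·(T_target − T_start)/(T_boil − T_start)
V_dec = 49.2·(68.1 − 61.4)/(100 − 61.4)

8.5399 L


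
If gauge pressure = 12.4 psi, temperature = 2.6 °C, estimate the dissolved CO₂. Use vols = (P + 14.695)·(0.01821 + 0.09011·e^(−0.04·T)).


vols = (12.4 + 14.695)·(0.01821 + 0.09011·e^(−0.04·2.6))

2.6938 volumes


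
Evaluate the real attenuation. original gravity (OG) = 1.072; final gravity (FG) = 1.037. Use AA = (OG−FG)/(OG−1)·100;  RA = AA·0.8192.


AA = (1.072 − 1.037)/(1.072 − 1)·100 = 48.6111
RA = 48.6111·0.8192

39.8222 %


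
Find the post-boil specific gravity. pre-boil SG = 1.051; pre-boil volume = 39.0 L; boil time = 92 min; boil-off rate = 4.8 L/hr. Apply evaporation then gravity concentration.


V_post = V_pre − rate·(t/60);  SG_post = 1 + (SG_pre−1)·V_pre/V_post
V_post = 39.0 − 4.8·(92/60) = 31.6400
SG_post = 1 + (1.051 − 1)·39.0/31.6400

1.0629


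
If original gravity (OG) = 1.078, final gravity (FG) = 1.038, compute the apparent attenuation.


AA = (OG − FG)/(OG − 1) · 100
AA = (1.078 − 1.038)/(1.078 − 1) · 100

51.2821 %


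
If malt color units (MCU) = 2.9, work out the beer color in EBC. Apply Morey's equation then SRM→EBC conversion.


SRM = 1.4922·MCU^0.6859;  EBC = SRM·1.97
SRM = 1.4922·2.9^0.6859 = 3.0973
EBC = 3.0973·1.97

6.1017 EBC


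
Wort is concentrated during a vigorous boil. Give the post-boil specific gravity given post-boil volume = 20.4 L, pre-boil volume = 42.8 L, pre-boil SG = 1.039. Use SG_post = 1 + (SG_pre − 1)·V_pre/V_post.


pts_pre = (1.039 − 1)·1000 = 39.0000
pts_post = 39.0000·42.8/20.4 = 81.8235
SG_post = 1 + 81.8235/1000

1.0818


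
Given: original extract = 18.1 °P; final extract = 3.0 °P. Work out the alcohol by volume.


SG = 259/(259 − P);  ABV = (OG − FG)·131.25
OG = 259/(259 − 18.1) = 1.0751
FG = 259/(259 − 3.0) = 1.0117
ABV = (1.0751 − 1.0117)·131.25

8.3234 % ABV


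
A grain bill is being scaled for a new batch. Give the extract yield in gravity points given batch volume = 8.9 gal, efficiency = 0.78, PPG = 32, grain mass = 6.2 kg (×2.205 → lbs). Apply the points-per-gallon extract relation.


points = lbs × PPG × eff / vol
lbs = 6.2 × 2.205 = 13.6710
points = 13.6710 × 32 × 0.78 / 8.9

38.3402 points


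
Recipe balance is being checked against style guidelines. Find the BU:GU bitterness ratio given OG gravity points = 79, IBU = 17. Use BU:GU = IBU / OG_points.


BU:GU = 17 / 79

0.2152


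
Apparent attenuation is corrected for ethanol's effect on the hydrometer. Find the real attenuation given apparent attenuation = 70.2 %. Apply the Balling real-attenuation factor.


RA = AA · 0.8192
RA = 70.2 · 0.8192

57.5078 %


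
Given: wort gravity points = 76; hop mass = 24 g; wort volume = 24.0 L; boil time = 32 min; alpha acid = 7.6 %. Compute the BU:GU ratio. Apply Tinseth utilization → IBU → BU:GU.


U = 1.65·0.000125^(GP/1000)·(1−e^(−0.04t))/4.15;  IBU = (α/100)·m·U·1000/V;  BU:GU = IBU/GP
U = 1.65·0.000125^(76/1000)·(1−e^(−0.04·32))/4.15 = 0.1450
IBU = (7.6/100)·24·0.1450·1000/24.0 = 11.0187
BU:GU = 11.0187/76

0.1450


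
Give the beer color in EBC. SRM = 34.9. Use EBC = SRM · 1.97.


EBC = 34.9 · 1.97

68.7530 EBC


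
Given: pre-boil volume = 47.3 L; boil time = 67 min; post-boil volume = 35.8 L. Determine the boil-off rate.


rate = (V_pre − V_post) / (t_min/60)
rate = (47.3 − 35.8) / (67/60)

10.2985 L/hr


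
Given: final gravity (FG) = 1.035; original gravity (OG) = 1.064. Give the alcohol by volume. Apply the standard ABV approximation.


ABV = (OG − FG) · 131.25
ABV = (1.064 − 1.035) · 131.25

3.8063 % ABV


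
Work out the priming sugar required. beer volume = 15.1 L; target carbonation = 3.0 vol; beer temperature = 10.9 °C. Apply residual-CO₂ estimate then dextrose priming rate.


residual = 14.695·(0.01821 + 0.09011·e^(−0.04·T));  sugar = (target − residual)·4.0·V
residual = 14.695·(0.01821 + 0.09011·e^(−0.04·10.9)) = 1.1238
sugar = (3.0 − 1.1238)·4.0·15.1

113.3209 g


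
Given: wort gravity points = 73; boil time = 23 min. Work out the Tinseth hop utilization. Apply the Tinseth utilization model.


U = 1.65·0.000125^(GP/1000) · (1 − e^(−0.04·t))/4.15
bigness = 1.65·0.000125^(73/1000) = 0.8562
boil_factor = (1 − e^(−0.04·23))/4.15 = 0.1449
U = 0.8562 · 0.1449

0.1241


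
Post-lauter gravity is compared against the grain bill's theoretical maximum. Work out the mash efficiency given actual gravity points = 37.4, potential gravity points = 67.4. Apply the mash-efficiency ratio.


efficiency = actual / potential × 100
efficiency = 37.4 / 67.4 × 100

55.4896 %


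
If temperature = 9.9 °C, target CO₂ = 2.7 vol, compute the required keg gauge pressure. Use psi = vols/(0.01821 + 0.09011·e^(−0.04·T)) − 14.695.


psi = 2.7/(0.01821 + 0.09011·e^(−0.04·9.9)) − 14.695

19.5452 psi


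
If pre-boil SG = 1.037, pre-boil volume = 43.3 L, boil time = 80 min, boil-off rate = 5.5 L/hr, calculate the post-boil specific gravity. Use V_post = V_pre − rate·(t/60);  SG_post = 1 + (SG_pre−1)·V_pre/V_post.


V_post = 43.3 − 5.5·(80/60) = 35.9667
SG_post = 1 + (1.037 − 1)·43.3/35.9667

1.0445


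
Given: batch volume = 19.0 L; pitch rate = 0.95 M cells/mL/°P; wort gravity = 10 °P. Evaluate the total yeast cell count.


cells (billions) = rate · V_L · °P
cells = 0.95 · 19.0 · 10

180.5000 billion cells


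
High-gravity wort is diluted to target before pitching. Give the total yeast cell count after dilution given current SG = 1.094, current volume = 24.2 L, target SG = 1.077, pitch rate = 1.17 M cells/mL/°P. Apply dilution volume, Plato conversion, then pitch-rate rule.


V_w = V·((SG_c−1)/(SG_t−1)−1);  °P = 259 − 259/SG_t;  cells = rate·(V+V_w)·°P
V_w = 24.2·((1.094−1)/(1.077−1)−1) = 5.3429
V_final = 24.2 + 5.3429 = 29.5429
°P = 259 − 259/1.077 = 18.5172
cells = 1.17·29.5429·18.5172

640.0489 billion cells


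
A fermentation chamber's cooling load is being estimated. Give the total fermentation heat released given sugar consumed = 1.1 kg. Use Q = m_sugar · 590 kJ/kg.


Q = 1.1 · 590

649.0000 kJ


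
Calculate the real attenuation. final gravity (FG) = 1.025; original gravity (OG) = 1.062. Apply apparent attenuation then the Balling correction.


AA = (OG−FG)/(OG−1)·100;  RA = AA·0.8192
AA = (1.062 − 1.025)/(1.062 − 1)·100 = 59.6774
RA = 59.6774·0.8192

48.8877 %


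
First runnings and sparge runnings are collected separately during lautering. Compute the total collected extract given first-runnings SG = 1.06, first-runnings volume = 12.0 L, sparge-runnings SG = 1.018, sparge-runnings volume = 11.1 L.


total = Σ (SG_i − 1)·1000·V_i
first = (1.06 − 1)·1000·12.0 = 720.0000
sparge = (1.018 − 1)·1000·11.1 = 199.8000
total = 720.0000 + 199.8000

919.8000 gravity·L


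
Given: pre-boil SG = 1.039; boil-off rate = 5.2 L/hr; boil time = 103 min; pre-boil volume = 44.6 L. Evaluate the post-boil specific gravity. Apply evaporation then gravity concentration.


V_post = V_pre − rate·(t/60);  SG_post = 1 + (SG_pre−1)·V_pre/V_post
V_post = 44.6 − 5.2·(103/60) = 35.6733
SG_post = 1 + (1.039 − 1)·44.6/35.6733

1.0488


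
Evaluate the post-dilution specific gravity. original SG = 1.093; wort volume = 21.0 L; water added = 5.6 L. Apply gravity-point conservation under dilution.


SG_new = 1 + (SG_old − 1)·V_old/(V_old + V_water)
pts = (1.093 − 1)·1000·21.0/(21.0 + 5.6) = 73.4211
SG_new = 1 + 73.4211/1000

1.0734


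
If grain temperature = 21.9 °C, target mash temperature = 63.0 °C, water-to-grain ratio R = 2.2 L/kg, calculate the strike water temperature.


T_strike = (0.41/R)·(T_mash − T_grain) + T_mash
T_strike = (0.41/2.2)·(63.0 − 21.9) + 63.0

70.6595 °C
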